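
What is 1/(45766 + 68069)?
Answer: 1/113835 ≈ 8.7846e-6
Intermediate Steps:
1/(45766 + 68069) = 1/113835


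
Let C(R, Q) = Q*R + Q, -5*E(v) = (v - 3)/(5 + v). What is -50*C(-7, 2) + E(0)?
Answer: 15003/25 ≈ 600.12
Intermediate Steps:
E(v) = -(-3 + v)/(5*(5 + v)) (E(v) = -(v - 3)/(5*(5 + v)) = -(-3 + v)/(5*(5 + v)))
C(R, Q) = Q + Q*R
-50*C(-7, 2) + E(0) = -100*(1 - 7) + (3 - 1*0)/(5*(5 + 0)) = -100*(-6) + (⅕)*(3 + 0)/5 = -50*(-12) + (⅕)*(⅕)*3 = 600 + 3/25 = 15003/25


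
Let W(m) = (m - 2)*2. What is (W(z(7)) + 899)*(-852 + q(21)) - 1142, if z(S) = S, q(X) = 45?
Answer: -734705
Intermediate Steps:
W(m) = -4 + 2*m (W(m) = (-2 + m)*2 = -4 + 2*m)
(W(z(7)) + 899)*(-852 + q(21)) - 1142 = ((-4 + 2*7) + 899)*(-852 + 45) - 1142 = ((-4 + 14) + 899)*(-807) - 1142 = (10 + 899)*(-807) - 1142 = 909*(-807) - 1142 = -733563 - 1142 = -734705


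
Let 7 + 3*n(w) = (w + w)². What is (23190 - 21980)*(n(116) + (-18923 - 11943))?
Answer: -15641670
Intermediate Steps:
n(w) = -7/3 + 4*w²/3 (n(w) = -7/3 + (w + w)²/3 = -7/3 + (2*w)²/3 = -7/3 + (4*w²)/3 = -7/3 + 4*w²/3)
(23190 - 21980)*(n(116) + (-18923 - 11943)) = (23190 - 21980)*((-7/3 + (4/3)*116²) + (-18923 - 11943)) = 1210*((-7/3 + (4/3)*13456) - 30866) = 1210*((-7/3 + 53824/3) - 30866) = 1210*(17939 - 30866) = 1210*(-12927) = -15641670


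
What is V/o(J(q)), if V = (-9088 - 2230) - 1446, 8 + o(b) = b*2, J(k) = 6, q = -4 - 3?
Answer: -3191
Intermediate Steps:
q = -7
o(b) = -8 + 2*b (o(b) = -8 + b*2 = -8 + 2*b)
V = -12764 (V = -11318 - 1446 = -12764)
V/o(J(q)) = -12764/(-8 + 2*6) = -12764/(-8 + 12) = -12764/4 = -12764*¼ = -3191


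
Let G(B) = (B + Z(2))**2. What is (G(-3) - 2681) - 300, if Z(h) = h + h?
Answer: -2980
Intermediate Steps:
Z(h) = 2*h
G(B) = (4 + B)**2 (G(B) = (B + 2*2)**2 = (B + 4)**2 = (4 + B)**2)
(G(-3) - 2681) - 300 = ((4 - 3)**2 - 2681) - 300 = (1**2 - 2681) - 300 = (1 - 2681) - 300 = -2680 - 300 = -2980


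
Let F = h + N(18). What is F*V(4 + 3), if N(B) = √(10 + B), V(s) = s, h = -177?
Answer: -1239 + 14*√7 ≈ -1202.0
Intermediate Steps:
F = -177 + 2*√7 (F = -177 + √(10 + 18) = -177 + √28 = -177 + 2*√7 ≈ -171.71)
F*V(4 + 3) = (-177 + 2*√7)*(4 + 3) = (-177 + 2*√7)*7 = -1239 + 14*√7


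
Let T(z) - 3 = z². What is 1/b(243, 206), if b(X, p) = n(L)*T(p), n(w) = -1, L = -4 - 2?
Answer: -1/42439 ≈ -2.3563e-5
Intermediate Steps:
L = -6
T(z) = 3 + z²
b(X, p) = -3 - p² (b(X, p) = -(3 + p²) = -3 - p²)
1/b(243, 206) = 1/(-3 - 1*206²) = 1/(-3 - 1*42436) = 1/(-3 - 42436) = 1/(-42439) = -1/42439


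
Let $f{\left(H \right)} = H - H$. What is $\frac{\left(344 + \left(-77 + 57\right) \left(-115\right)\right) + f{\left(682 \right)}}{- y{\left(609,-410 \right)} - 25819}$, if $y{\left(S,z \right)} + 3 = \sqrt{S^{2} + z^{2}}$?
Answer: $- \frac{68257504}{665926875} + \frac{2644 \sqrt{538981}}{665926875} \approx -0.099585$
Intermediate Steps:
$f{\left(H \right)} = 0$
$y{\left(S,z \right)} = -3 + \sqrt{S^{2} + z^{2}}$
$\frac{\left(344 + \left(-77 + 57\right) \left(-115\right)\right) + f{\left(682 \right)}}{- y{\left(609,-410 \right)} - 25819} = \frac{\left(344 + \left(-77 + 57\right) \left(-115\right)\right) + 0}{- (-3 + \sqrt{609^{2} + \left(-410\right)^{2}}) - 25819} = \frac{\left(344 - -2300\right) + 0}{- (-3 + \sqrt{370881 + 168100}) - 25819} = \frac{\left(344 + 2300\right) + 0}{- (-3 + \sqrt{538981}) - 25819} = \frac{2644 + 0}{\left(3 - \sqrt{538981}\right) - 25819} = \frac{2644}{-25816 - \sqrt{538981}}$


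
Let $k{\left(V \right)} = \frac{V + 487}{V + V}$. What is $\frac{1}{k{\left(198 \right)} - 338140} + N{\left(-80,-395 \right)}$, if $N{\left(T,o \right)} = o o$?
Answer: $\frac{20892177348479}{133902755} \approx 1.5603 \cdot 10^{5}$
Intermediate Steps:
$N{\left(T,o \right)} = o^{2}$
$k{\left(V \right)} = \frac{487 + V}{2 V}$
$\frac{1}{k{\left(198 \right)} - 338140} + N{\left(-80,-395 \right)} = \frac{1}{\frac{487 + 198}{2 \cdot 198} - 338140} + \left(-395\right)^{2} = \frac{1}{\frac{1}{2} \cdot \frac{1}{198} \cdot 685 - 338140} + 156025 = \frac{1}{\frac{685}{396} - 338140} + 156025 = \frac{1}{- \frac{133902755}{396}} + 156025 = - \frac{396}{133902755} + 156025 = \frac{20892177348479}{133902755}$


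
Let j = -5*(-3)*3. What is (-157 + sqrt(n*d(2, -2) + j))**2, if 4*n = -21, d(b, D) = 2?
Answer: (314 - sqrt(138))**2/4 ≈ 22839.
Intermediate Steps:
j = 45 (j = 15*3 = 45)
n = -21/4 (n = (1/4)*(-21) = -21/4 ≈ -5.2500)
(-157 + sqrt(n*d(2, -2) + j))**2 = (-157 + sqrt(-21/4*2 + 45))**2 = (-157 + sqrt(-21/2 + 45))**2 = (-157 + sqrt(69/2))**2 = (-157 + sqrt(138)/2)**2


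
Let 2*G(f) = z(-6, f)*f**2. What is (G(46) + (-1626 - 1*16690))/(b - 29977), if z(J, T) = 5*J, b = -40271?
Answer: 6257/8781 ≈ 0.71256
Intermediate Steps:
G(f) = -15*f**2 (G(f) = ((5*(-6))*f**2)/2 = (-30*f**2)/2 = -15*f**2)
(G(46) + (-1626 - 1*16690))/(b - 29977) = (-15*46**2 + (-1626 - 1*16690))/(-40271 - 29977) = (-15*2116 + (-1626 - 16690))/(-70248) = (-31740 - 18316)*(-1/70248) = -50056*(-1/70248) = 6257/8781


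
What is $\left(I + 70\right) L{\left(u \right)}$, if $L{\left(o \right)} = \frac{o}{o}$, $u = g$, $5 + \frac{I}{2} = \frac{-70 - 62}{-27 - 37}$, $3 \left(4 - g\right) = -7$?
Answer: $\frac{513}{8} \approx 64.125$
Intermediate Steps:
$g = \frac{19}{3}$ ($g = 4 - - \frac{7}{3} = 4 + \frac{7}{3} = \frac{19}{3} \approx 6.3333$)
$I = - \frac{47}{8}$ ($I = -10 + 2 \frac{-70 - 62}{-27 - 37} = -10 + 2 \left(- \frac{132}{-64}\right) = -10 + 2 \left(\left(-132\right) \left(- \frac{1}{64}\right)\right) = -10 + 2 \cdot \frac{33}{16} = -10 + \frac{33}{8} = - \frac{47}{8} \approx -5.875$)
$u = \frac{19}{3} \approx 6.3333$
$L{\left(o \right)} = 1$
$\left(I + 70\right) L{\left(u \right)} = \left(- \frac{47}{8} + 70\right) 1 = \frac{513}{8} \cdot 1 = \frac{513}{8}$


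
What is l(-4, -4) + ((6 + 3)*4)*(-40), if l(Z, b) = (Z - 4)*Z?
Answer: -1408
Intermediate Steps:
l(Z, b) = Z*(-4 + Z) (l(Z, b) = (-4 + Z)*Z = Z*(-4 + Z))
l(-4, -4) + ((6 + 3)*4)*(-40) = -4*(-4 - 4) + ((6 + 3)*4)*(-40) = -4*(-8) + (9*4)*(-40) = 32 + 36*(-40) = 32 - 1440 = -1408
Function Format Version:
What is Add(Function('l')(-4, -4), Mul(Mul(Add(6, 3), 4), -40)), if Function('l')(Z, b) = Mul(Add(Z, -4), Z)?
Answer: -1408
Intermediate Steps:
Function('l')(Z, b) = Mul(Z, Add(-4, Z)) (Function('l')(Z, b) = Mul(Add(-4, Z), Z) = Mul(Z, Add(-4, Z)))
Add(Function('l')(-4, -4), Mul(Mul(Add(6, 3), 4), -40)) = Add(Mul(-4, Add(-4, -4)), Mul(Mul(Add(6, 3), 4), -40)) = Add(Mul(-4, -8), Mul(Mul(9, 4), -40)) = Add(32, Mul(36, -40)) = Add(32, -1440) = -1408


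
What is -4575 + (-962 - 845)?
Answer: -6382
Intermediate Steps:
-4575 + (-962 - 845) = -4575 - 1807 = -6382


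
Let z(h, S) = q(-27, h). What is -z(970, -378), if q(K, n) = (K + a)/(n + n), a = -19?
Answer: 23/970 ≈ 0.023711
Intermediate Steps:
q(K, n) = (-19 + K)/(2*n) (q(K, n) = (K - 19)/(n + n) = (-19 + K)/((2*n)) = (-19 + K)*(1/(2*n)) = (-19 + K)/(2*n))
z(h, S) = -23/h (z(h, S) = (-19 - 27)/(2*h) = (½)*(-46)/h = -23/h)
-z(970, -378) = -(-23)/970 = -1*(-23/970) = 23/970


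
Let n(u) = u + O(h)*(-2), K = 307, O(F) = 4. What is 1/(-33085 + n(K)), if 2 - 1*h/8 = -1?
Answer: -1/32786 ≈ -3.0501e-5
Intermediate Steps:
h = 24 (h = 16 - 8*(-1) = 16 + 8 = 24)
n(u) = -8 + u (n(u) = u + 4*(-2) = u - 8 = -8 + u)
1/(-33085 + n(K)) = 1/(-33085 + (-8 + 307)) = 1/(-33085 + 299) = 1/(-32786) = -1/32786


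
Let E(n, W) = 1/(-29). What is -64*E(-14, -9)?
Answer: 64/29 ≈ 2.2069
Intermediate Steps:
E(n, W) = -1/29
-64*E(-14, -9) = -64*(-1/29) = 64/29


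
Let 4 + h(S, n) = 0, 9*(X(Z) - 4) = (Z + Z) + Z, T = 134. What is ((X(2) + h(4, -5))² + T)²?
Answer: 1464100/81 ≈ 18075.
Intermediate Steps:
X(Z) = 4 + Z/3 (X(Z) = 4 + ((Z + Z) + Z)/9 = 4 + (2*Z + Z)/9 = 4 + (3*Z)/9 = 4 + Z/3)
h(S, n) = -4 (h(S, n) = -4 + 0 = -4)
((X(2) + h(4, -5))² + T)² = (((4 + (⅓)*2) - 4)² + 134)² = (((4 + ⅔) - 4)² + 134)² = ((14/3 - 4)² + 134)² = ((⅔)² + 134)² = (4/9 + 134)² = (1210/9)² = 1464100/81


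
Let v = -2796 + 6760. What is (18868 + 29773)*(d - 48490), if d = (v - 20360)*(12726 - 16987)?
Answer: 3395864897106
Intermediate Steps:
v = 3964
d = 69863356 (d = (3964 - 20360)*(12726 - 16987) = -16396*(-4261) = 69863356)
(18868 + 29773)*(d - 48490) = (18868 + 29773)*(69863356 - 48490) = 48641*69814866 = 3395864897106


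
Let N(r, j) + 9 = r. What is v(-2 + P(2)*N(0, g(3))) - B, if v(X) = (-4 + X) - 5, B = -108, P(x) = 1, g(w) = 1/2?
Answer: 88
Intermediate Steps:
g(w) = ½
N(r, j) = -9 + r
v(X) = -9 + X
v(-2 + P(2)*N(0, g(3))) - B = (-9 + (-2 + 1*(-9 + 0))) - 1*(-108) = (-9 + (-2 + 1*(-9))) + 108 = (-9 + (-2 - 9)) + 108 = (-9 - 11) + 108 = -20 + 108 = 88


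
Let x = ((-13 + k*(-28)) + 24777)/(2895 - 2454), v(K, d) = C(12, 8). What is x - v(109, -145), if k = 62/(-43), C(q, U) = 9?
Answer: 895921/18963 ≈ 47.246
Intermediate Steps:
v(K, d) = 9
k = -62/43 (k = 62*(-1/43) = -62/43 ≈ -1.4419)
x = 1066588/18963 (x = ((-13 - 62/43*(-28)) + 24777)/(2895 - 2454) = ((-13 + 1736/43) + 24777)/441 = (1177/43 + 24777)*(1/441) = (1066588/43)*(1/441) = 1066588/18963 ≈ 56.246)
x - v(109, -145) = 1066588/18963 - 1*9 = 1066588/18963 - 9 = 895921/18963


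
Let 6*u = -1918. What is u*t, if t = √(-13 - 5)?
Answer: -959*I*√2 ≈ -1356.2*I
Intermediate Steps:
u = -959/3 (u = (⅙)*(-1918) = -959/3 ≈ -319.67)
t = 3*I*√2 (t = √(-18) = 3*I*√2 ≈ 4.2426*I)
u*t = -959*I*√2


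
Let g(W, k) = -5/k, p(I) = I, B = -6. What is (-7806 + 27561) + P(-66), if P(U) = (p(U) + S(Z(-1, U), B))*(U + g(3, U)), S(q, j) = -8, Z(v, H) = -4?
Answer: 812902/33 ≈ 24633.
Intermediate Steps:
P(U) = (-8 + U)*(U - 5/U) (P(U) = (U - 8)*(U - 5/U) = (-8 + U)*(U - 5/U))
(-7806 + 27561) + P(-66) = (-7806 + 27561) + (-5 + (-66)² - 8*(-66) + 40/(-66)) = 19755 + (-5 + 4356 + 528 + 40*(-1/66)) = 19755 + (-5 + 4356 + 528 - 20/33) = 19755 + 160987/33 = 812902/33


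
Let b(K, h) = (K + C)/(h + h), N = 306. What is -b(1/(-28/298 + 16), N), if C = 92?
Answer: -218189/1450440 ≈ -0.15043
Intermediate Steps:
b(K, h) = (92 + K)/(2*h) (b(K, h) = (K + 92)/(h + h) = (92 + K)/((2*h)) = (92 + K)*(1/(2*h)) = (92 + K)/(2*h))
-b(1/(-28/298 + 16), N) = -(92 + 1/(-28/298 + 16))/(2*306) = -(92 + 1/(-28*1/298 + 16))/(2*306) = -(92 + 1/(-14/149 + 16))/(2*306) = -(92 + 1/(2370/149))/(2*306) = -(92 + 149/2370)/(2*306) = -218189/(2*306*2370) = -1*218189/1450440 = -218189/1450440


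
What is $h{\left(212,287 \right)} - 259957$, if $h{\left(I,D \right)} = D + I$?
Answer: $-259458$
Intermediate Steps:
$h{\left(212,287 \right)} - 259957 = \left(287 + 212\right) - 259957 = 499 - 259957 = -259458$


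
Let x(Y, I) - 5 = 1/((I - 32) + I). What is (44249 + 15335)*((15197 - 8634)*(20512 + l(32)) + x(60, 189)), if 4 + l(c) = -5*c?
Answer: 1376575093567520/173 ≈ 7.9571e+12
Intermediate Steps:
l(c) = -4 - 5*c
x(Y, I) = 5 + 1/(-32 + 2*I) (x(Y, I) = 5 + 1/((I - 32) + I) = 5 + 1/((-32 + I) + I) = 5 + 1/(-32 + 2*I))
(44249 + 15335)*((15197 - 8634)*(20512 + l(32)) + x(60, 189)) = (44249 + 15335)*((15197 - 8634)*(20512 + (-4 - 5*32)) + (-159 + 10*189)/(2*(-16 + 189))) = 59584*(6563*(20512 + (-4 - 160)) + (½)*(-159 + 1890)/173) = 59584*(6563*(20512 - 164) + (½)*(1/173)*1731) = 59584*(6563*20348 + 1731/346) = 59584*(133543924 + 1731/346) = 59584*(46206199435/346) = 1376575093567520/173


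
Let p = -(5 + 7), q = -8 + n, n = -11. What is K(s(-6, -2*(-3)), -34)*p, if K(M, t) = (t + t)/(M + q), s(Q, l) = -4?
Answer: -816/23 ≈ -35.478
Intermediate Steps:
q = -19 (q = -8 - 11 = -19)
K(M, t) = 2*t/(-19 + M) (K(M, t) = (t + t)/(M - 19) = (2*t)/(-19 + M) = 2*t/(-19 + M))
p = -12 (p = -1*12 = -12)
K(s(-6, -2*(-3)), -34)*p = (2*(-34)/(-19 - 4))*(-12) = (2*(-34)/(-23))*(-12) = (2*(-34)*(-1/23))*(-12) = (68/23)*(-12) = -816/23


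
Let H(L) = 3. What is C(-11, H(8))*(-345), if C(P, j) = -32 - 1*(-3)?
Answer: 10005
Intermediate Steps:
C(P, j) = -29 (C(P, j) = -32 + 3 = -29)
C(-11, H(8))*(-345) = -29*(-345) = 10005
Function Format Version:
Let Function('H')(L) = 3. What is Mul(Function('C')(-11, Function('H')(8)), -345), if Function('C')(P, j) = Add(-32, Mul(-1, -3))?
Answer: 10005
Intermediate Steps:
Function('C')(P, j) = -29 (Function('C')(P, j) = Add(-32, 3) = -29)
Mul(Function('C')(-11, Function('H')(8)), -345) = Mul(-29, -345) = 10005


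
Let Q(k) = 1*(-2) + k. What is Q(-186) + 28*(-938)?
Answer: -26452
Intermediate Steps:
Q(k) = -2 + k
Q(-186) + 28*(-938) = (-2 - 186) + 28*(-938) = -188 - 26264 = -26452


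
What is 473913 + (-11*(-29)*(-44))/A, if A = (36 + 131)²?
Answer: 13216945621/27889 ≈ 4.7391e+5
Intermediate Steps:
A = 27889 (A = 167² = 27889)
473913 + (-11*(-29)*(-44))/A = 473913 + (-11*(-29)*(-44))/27889 = 473913 + (319*(-44))*(1/27889) = 473913 - 14036*1/27889 = 473913 - 14036/27889 = 13216945621/27889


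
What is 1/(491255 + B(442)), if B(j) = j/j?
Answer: 1/491256 ≈ 2.0356e-6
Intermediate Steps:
B(j) = 1
1/(491255 + B(442)) = 1/(491255 + 1) = 1/491256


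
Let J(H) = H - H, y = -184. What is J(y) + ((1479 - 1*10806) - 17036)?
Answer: -26363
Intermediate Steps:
J(H) = 0
J(y) + ((1479 - 1*10806) - 17036) = 0 + ((1479 - 1*10806) - 17036) = 0 + ((1479 - 10806) - 17036) = 0 + (-9327 - 17036) = 0 - 26363 = -26363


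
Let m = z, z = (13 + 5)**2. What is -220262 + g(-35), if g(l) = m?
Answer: -219938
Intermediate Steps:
z = 324 (z = 18**2 = 324)
m = 324
g(l) = 324
-220262 + g(-35) = -220262 + 324 = -219938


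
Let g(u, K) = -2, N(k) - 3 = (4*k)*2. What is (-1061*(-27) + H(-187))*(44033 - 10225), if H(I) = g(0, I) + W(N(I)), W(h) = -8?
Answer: 968159696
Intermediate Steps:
N(k) = 3 + 8*k (N(k) = 3 + (4*k)*2 = 3 + 8*k)
H(I) = -10 (H(I) = -2 - 8 = -10)
(-1061*(-27) + H(-187))*(44033 - 10225) = (-1061*(-27) - 10)*(44033 - 10225) = (28647 - 10)*33808 = 28637*33808 = 968159696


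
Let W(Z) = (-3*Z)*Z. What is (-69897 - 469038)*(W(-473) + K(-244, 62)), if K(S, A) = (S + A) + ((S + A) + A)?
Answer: 361888924215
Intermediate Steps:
K(S, A) = 2*S + 3*A (K(S, A) = (A + S) + ((A + S) + A) = (A + S) + (S + 2*A) = 2*S + 3*A)
W(Z) = -3*Z²
(-69897 - 469038)*(W(-473) + K(-244, 62)) = (-69897 - 469038)*(-3*(-473)² + (2*(-244) + 3*62)) = -538935*(-3*223729 + (-488 + 186)) = -538935*(-671187 - 302) = -538935*(-671489) = 361888924215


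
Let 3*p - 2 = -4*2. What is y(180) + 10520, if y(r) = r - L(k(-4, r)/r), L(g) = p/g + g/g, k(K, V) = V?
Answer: 10701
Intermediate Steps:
p = -2 (p = ⅔ + (-4*2)/3 = ⅔ + (⅓)*(-8) = ⅔ - 8/3 = -2)
L(g) = 1 - 2/g (L(g) = -2/g + g/g = -2/g + 1 = 1 - 2/g)
y(r) = 1 + r (y(r) = r - (-2 + r/r)/(r/r) = r - (-2 + 1)/1 = r - (-1) = r - 1*(-1) = r + 1 = 1 + r)
y(180) + 10520 = (1 + 180) + 10520 = 181 + 10520 = 10701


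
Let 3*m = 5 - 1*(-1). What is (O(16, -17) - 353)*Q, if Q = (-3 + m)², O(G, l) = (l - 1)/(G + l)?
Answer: -335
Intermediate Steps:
O(G, l) = (-1 + l)/(G + l)
m = 2 (m = (5 - 1*(-1))/3 = (5 + 1)/3 = (⅓)*6 = 2)
Q = 1 (Q = (-3 + 2)² = (-1)² = 1)
(O(16, -17) - 353)*Q = ((-1 - 17)/(16 - 17) - 353)*1 = (-18/(-1) - 353)*1 = (-1*(-18) - 353)*1 = (18 - 353)*1 = -335*1 = -335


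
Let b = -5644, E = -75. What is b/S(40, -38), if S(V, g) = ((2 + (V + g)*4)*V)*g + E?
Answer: 5644/15275 ≈ 0.36949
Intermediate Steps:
S(V, g) = -75 + V*g*(2 + 4*V + 4*g) (S(V, g) = ((2 + (V + g)*4)*V)*g - 75 = ((2 + (4*V + 4*g))*V)*g - 75 = ((2 + 4*V + 4*g)*V)*g - 75 = (V*(2 + 4*V + 4*g))*g - 75 = V*g*(2 + 4*V + 4*g) - 75 = -75 + V*g*(2 + 4*V + 4*g))
b/S(40, -38) = -5644/(-75 + 2*40*(-38) + 4*40*(-38)² + 4*(-38)*40²) = -5644/(-75 - 3040 + 4*40*1444 + 4*(-38)*1600) = -5644/(-75 - 3040 + 231040 - 243200) = -5644/(-15275) = -5644*(-1/15275) = 5644/15275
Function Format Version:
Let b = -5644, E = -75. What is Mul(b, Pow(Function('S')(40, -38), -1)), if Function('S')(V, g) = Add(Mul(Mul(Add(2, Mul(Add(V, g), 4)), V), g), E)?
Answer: Rational(5644, 15275) ≈ 0.36949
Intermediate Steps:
Function('S')(V, g) = Add(-75, Mul(V, g, Add(2, Mul(4, V), Mul(4, g)))) (Function('S')(V, g) = Add(Mul(Mul(Add(2, Mul(Add(V, g), 4)), V), g), -75) = Add(Mul(Mul(Add(2, Add(Mul(4, V), Mul(4, g))), V), g), -75) = Add(Mul(Mul(Add(2, Mul(4, V), Mul(4, g)), V), g), -75) = Add(Mul(Mul(V, Add(2, Mul(4, V), Mul(4, g))), g), -75) = Add(Mul(V, g, Add(2, Mul(4, V), Mul(4, g))), -75) = Add(-75, Mul(V, g, Add(2, Mul(4, V), Mul(4, g)))))
Mul(b, Pow(Function('S')(40, -38), -1)) = Mul(-5644, Pow(Add(-75, Mul(2, 40, -38), Mul(4, 40, Pow(-38, 2)), Mul(4, -38, Pow(40, 2))), -1)) = Mul(-5644, Pow(Add(-75, -3040, Mul(4, 40, 1444), Mul(4, -38, 1600)), -1)) = Mul(-5644, Pow(Add(-75, -3040, 231040, -243200), -1)) = Mul(-5644, Pow(-15275, -1)) = Mul(-5644, Rational(-1, 15275)) = Rational(5644, 15275)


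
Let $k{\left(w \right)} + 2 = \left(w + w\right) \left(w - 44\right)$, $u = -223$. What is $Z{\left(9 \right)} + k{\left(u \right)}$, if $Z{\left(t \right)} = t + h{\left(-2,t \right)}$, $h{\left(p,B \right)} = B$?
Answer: $119098$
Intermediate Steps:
$k{\left(w \right)} = -2 + 2 w \left(-44 + w\right)$ ($k{\left(w \right)} = -2 + \left(w + w\right) \left(w - 44\right) = -2 + 2 w \left(-44 + w\right)$)
$Z{\left(t \right)} = 2 t$ ($Z{\left(t \right)} = t + t = 2 t$)
$Z{\left(9 \right)} + k{\left(u \right)} = 2 \cdot 9 - \left(-19622 - 99458\right) = 18 + \left(-2 + 19624 + 2 \cdot 49729\right) = 18 + \left(-2 + 19624 + 99458\right) = 18 + 119080 = 119098$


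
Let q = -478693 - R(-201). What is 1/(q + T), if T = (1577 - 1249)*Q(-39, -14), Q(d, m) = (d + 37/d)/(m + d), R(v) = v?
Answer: -2067/988531940 ≈ -2.0910e-6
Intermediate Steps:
Q(d, m) = (d + 37/d)/(d + m)
q = -478492 (q = -478693 - 1*(-201) = -478693 + 201 = -478492)
T = 511024/2067 (T = (1577 - 1249)*((37 + (-39)²)/((-39)*(-39 - 14))) = 328*(-1/39*(37 + 1521)/(-53)) = 328*(-1/39*(-1/53)*1558) = 328*(1558/2067) = 511024/2067 ≈ 247.23)
1/(q + T) = 1/(-478492 + 511024/2067) = 1/(-988531940/2067) = -2067/988531940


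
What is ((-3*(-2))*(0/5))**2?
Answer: 0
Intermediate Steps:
((-3*(-2))*(0/5))**2 = (6*((1/5)*0))**2 = (6*0)**2 = 0**2 = 0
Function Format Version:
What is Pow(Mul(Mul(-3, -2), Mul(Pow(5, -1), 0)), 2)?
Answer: 0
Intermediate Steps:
Pow(Mul(Mul(-3, -2), Mul(Pow(5, -1), 0)), 2) = Pow(Mul(6, Mul(Rational(1, 5), 0)), 2) = Pow(Mul(6, 0), 2) = Pow(0, 2) = 0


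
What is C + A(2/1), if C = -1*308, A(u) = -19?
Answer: -327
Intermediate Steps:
C = -308
C + A(2/1) = -308 - 19 = -327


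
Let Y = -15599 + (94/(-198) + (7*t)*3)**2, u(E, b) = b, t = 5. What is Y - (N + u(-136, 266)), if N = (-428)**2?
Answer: -1843798145/9801 ≈ -1.8812e+5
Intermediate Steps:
N = 183184
Y = -45804695/9801 (Y = -15599 + (94/(-198) + (7*5)*3)**2 = -15599 + (94*(-1/198) + 35*3)**2 = -15599 + (-47/99 + 105)**2 = -15599 + (10348/99)**2 = -15599 + 107081104/9801 = -45804695/9801 ≈ -4673.5)
Y - (N + u(-136, 266)) = -45804695/9801 - (183184 + 266) = -45804695/9801 - 1*183450 = -45804695/9801 - 183450 = -1843798145/9801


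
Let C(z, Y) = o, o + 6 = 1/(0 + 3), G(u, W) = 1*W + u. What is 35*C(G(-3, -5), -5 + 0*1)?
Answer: -595/3 ≈ -198.33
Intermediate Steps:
G(u, W) = W + u
o = -17/3 (o = -6 + 1/(0 + 3) = -6 + 1/3 = -6 + ⅓ = -17/3 ≈ -5.6667)
C(z, Y) = -17/3
35*C(G(-3, -5), -5 + 0*1) = 35*(-17/3) = -595/3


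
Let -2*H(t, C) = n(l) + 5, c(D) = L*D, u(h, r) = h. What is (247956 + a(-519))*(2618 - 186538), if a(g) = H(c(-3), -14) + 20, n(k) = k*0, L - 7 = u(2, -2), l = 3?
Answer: -45607286120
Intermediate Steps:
L = 9 (L = 7 + 2 = 9)
c(D) = 9*D
n(k) = 0
H(t, C) = -5/2 (H(t, C) = -(0 + 5)/2 = -½*5 = -5/2)
a(g) = 35/2 (a(g) = -5/2 + 20 = 35/2)
(247956 + a(-519))*(2618 - 186538) = (247956 + 35/2)*(2618 - 186538) = (495947/2)*(-183920) = -45607286120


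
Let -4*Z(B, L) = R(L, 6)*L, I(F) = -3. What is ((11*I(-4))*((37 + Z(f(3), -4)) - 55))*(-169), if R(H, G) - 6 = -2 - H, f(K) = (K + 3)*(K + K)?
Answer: -55770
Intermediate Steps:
f(K) = 2*K*(3 + K) (f(K) = (3 + K)*(2*K) = 2*K*(3 + K))
R(H, G) = 4 - H (R(H, G) = 6 + (-2 - H) = 4 - H)
Z(B, L) = -L*(4 - L)/4 (Z(B, L) = -(4 - L)*L/4 = -L*(4 - L)/4)
((11*I(-4))*((37 + Z(f(3), -4)) - 55))*(-169) = ((11*(-3))*((37 + (¼)*(-4)*(-4 - 4)) - 55))*(-169) = -33*((37 + (¼)*(-4)*(-8)) - 55)*(-169) = -33*((37 + 8) - 55)*(-169) = -33*(45 - 55)*(-169) = -33*(-10)*(-169) = 330*(-169) = -55770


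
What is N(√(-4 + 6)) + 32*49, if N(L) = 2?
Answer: 1570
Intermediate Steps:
N(√(-4 + 6)) + 32*49 = 2 + 32*49 = 2 + 1568 = 1570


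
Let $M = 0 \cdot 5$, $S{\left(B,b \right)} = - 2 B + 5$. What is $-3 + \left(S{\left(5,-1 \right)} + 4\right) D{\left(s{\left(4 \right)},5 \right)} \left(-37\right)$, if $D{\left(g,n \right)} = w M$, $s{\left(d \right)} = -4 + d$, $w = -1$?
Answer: $-3$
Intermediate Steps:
$S{\left(B,b \right)} = 5 - 2 B$
$M = 0$
$D{\left(g,n \right)} = 0$ ($D{\left(g,n \right)} = \left(-1\right) 0 = 0$)
$-3 + \left(S{\left(5,-1 \right)} + 4\right) D{\left(s{\left(4 \right)},5 \right)} \left(-37\right) = -3 + \left(\left(5 - 10\right) + 4\right) 0 \left(-37\right) = -3 + \left(-5 + 4\right) 0 \left(-37\right) = -3 + \left(-1\right) 0 \left(-37\right) = -3 + 0 \left(-37\right) = -3 + 0 = -3$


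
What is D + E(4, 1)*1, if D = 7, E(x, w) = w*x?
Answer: 11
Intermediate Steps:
D + E(4, 1)*1 = 7 + (1*4)*1 = 7 + 4*1 = 7 + 4 = 11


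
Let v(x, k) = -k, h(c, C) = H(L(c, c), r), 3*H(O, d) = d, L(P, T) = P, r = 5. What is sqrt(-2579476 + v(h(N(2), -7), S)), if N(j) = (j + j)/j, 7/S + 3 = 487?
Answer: I*sqrt(1248466391)/22 ≈ 1606.1*I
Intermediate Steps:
S = 7/484 (S = 7/(-3 + 487) = 7/484 ≈ 0.014463)
N(j) = 2 (N(j) = (2*j)/j = 2)
H(O, d) = d/3
h(c, C) = 5/3 (h(c, C) = (1/3)*5 = 5/3)
sqrt(-2579476 + v(h(N(2), -7), S)) = sqrt(-2579476 - 1*7/484) = sqrt(-2579476 - 7/484) = sqrt(-1248466391/484) = I*sqrt(1248466391)/22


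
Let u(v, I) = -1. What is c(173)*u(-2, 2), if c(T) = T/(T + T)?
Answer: -½ ≈ -0.50000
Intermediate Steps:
c(T) = ½ (c(T) = T/((2*T)) = (1/(2*T))*T = ½)
c(173)*u(-2, 2) = (½)*(-1) = -½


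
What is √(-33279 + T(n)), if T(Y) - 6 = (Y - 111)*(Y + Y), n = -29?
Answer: I*√25153 ≈ 158.6*I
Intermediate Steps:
T(Y) = 6 + 2*Y*(-111 + Y) (T(Y) = 6 + (Y - 111)*(Y + Y) = 6 + (-111 + Y)*(2*Y) = 6 + 2*Y*(-111 + Y))
√(-33279 + T(n)) = √(-33279 + (6 - 222*(-29) + 2*(-29)²)) = √(-33279 + (6 + 6438 + 2*841)) = √(-33279 + (6 + 6438 + 1682)) = √(-33279 + 8126) = √(-25153) = I*√25153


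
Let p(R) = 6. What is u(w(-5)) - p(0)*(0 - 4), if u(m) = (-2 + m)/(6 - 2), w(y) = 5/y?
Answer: 93/4 ≈ 23.250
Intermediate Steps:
u(m) = -1/2 + m/4 (u(m) = (-2 + m)/4 = (-2 + m)*(1/4) = -1/2 + m/4)
u(w(-5)) - p(0)*(0 - 4) = (-1/2 + (5/(-5))/4) - 6*(0 - 4) = (-1/2 + (5*(-1/5))/4) - 6*(-4) = (-1/2 + (1/4)*(-1)) - 1*(-24) = (-1/2 - 1/4) + 24 = -3/4 + 24 = 93/4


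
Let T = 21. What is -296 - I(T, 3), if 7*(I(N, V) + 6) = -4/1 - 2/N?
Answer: -42544/147 ≈ -289.42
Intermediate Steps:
I(N, V) = -46/7 - 2/(7*N) (I(N, V) = -6 + (-4/1 - 2/N)/7 = -6 + (-4*1 - 2/N)/7 = -6 + (-4 - 2/N)/7 = -6 + (-4/7 - 2/(7*N)) = -46/7 - 2/(7*N))
-296 - I(T, 3) = -296 - 2*(-1 - 23*21)/(7*21) = -296 - 2*(-1 - 483)/(7*21) = -296 - 2*(-484)/(7*21) = -296 - 1*(-968/147) = -296 + 968/147 = -42544/147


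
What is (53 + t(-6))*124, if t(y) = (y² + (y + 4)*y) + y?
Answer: 11780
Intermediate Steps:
t(y) = y + y² + y*(4 + y) (t(y) = (y² + (4 + y)*y) + y = (y² + y*(4 + y)) + y = y + y² + y*(4 + y))
(53 + t(-6))*124 = (53 - 6*(5 + 2*(-6)))*124 = (53 - 6*(5 - 12))*124 = (53 - 6*(-7))*124 = (53 + 42)*124 = 95*124 = 11780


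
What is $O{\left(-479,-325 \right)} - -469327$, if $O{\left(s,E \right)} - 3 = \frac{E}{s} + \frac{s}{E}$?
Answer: $\frac{73063282816}{155675} \approx 4.6933 \cdot 10^{5}$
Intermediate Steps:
$O{\left(s,E \right)} = 3 + \frac{E}{s} + \frac{s}{E}$ ($O{\left(s,E \right)} = 3 + \left(\frac{E}{s} + \frac{s}{E}\right) = 3 + \frac{E}{s} + \frac{s}{E}$)
$O{\left(-479,-325 \right)} - -469327 = \left(3 - \frac{325}{-479} - \frac{479}{-325}\right) - -469327 = \left(3 - - \frac{325}{479} - - \frac{479}{325}\right) + 469327 = \left(3 + \frac{325}{479} + \frac{479}{325}\right) + 469327 = \frac{802091}{155675} + 469327 = \frac{73063282816}{155675}$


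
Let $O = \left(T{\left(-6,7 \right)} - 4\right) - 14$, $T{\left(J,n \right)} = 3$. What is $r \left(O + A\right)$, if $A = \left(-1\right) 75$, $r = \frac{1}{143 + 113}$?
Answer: $- \frac{45}{128} \approx -0.35156$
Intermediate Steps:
$r = \frac{1}{256} \approx 0.0039063$
$A = -75$
$O = -15$ ($O = \left(3 - 4\right) - 14 = -1 - 14 = -15$)
$r \left(O + A\right) = \frac{-15 - 75}{256} = \frac{1}{256} \left(-90\right) = - \frac{45}{128}$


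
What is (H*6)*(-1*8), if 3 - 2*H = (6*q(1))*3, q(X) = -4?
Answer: -1800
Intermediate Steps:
H = 75/2 (H = 3/2 - 6*(-4)*3/2 = 3/2 - (-12)*3 = 3/2 - 1/2*(-72) = 3/2 + 36 = 75/2 ≈ 37.500)
(H*6)*(-1*8) = ((75/2)*6)*(-1*8) = 225*(-8) = -1800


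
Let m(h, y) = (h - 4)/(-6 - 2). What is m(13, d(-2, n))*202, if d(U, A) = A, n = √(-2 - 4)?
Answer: -909/4 ≈ -227.25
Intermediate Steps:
n = I*√6 (n = √(-6) = I*√6 ≈ 2.4495*I)
m(h, y) = ½ - h/8 (m(h, y) = (-4 + h)/(-8) = (-4 + h)*(-⅛) = ½ - h/8)
m(13, d(-2, n))*202 = (½ - ⅛*13)*202 = (½ - 13/8)*202 = -9/8*202 = -909/4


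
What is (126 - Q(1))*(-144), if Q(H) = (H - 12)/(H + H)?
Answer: -18936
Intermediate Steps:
Q(H) = (-12 + H)/(2*H) (Q(H) = (-12 + H)/((2*H)) = (-12 + H)*(1/(2*H)) = (-12 + H)/(2*H))
(126 - Q(1))*(-144) = (126 - (-12 + 1)/(2*1))*(-144) = (126 - (-11)/2)*(-144) = (126 - 1*(-11/2))*(-144) = (126 + 11/2)*(-144) = (263/2)*(-144) = -18936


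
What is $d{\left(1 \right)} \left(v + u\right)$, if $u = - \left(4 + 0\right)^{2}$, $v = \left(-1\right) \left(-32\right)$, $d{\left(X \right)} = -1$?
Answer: $-16$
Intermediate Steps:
$v = 32$
$u = -16$ ($u = - 4^{2} = \left(-1\right) 16 = -16$)
$d{\left(1 \right)} \left(v + u\right) = - (32 - 16) = \left(-1\right) 16 = -16$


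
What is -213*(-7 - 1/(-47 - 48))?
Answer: 141432/95 ≈ 1488.8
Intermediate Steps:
-213*(-7 - 1/(-47 - 48)) = -213*(-7 - 1/(-95)) = -213*(-7 - 1*(-1/95)) = -213*(-7 + 1/95) = -213*(-664/95) = 141432/95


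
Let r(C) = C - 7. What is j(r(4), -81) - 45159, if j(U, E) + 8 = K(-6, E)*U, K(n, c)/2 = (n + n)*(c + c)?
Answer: -56831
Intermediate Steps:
K(n, c) = 8*c*n (K(n, c) = 2*((n + n)*(c + c)) = 2*((2*n)*(2*c)) = 2*(4*c*n) = 8*c*n)
r(C) = -7 + C
j(U, E) = -8 - 48*E*U (j(U, E) = -8 + (8*E*(-6))*U = -8 + (-48*E)*U = -8 - 48*E*U)
j(r(4), -81) - 45159 = (-8 - 48*(-81)*(-7 + 4)) - 45159 = (-8 - 48*(-81)*(-3)) - 45159 = (-8 - 11664) - 45159 = -11672 - 45159 = -56831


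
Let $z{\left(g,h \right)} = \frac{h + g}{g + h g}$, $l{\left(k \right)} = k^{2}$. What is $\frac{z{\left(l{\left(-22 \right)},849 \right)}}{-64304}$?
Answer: $- \frac{1333}{26454665600} \approx -5.0388 \cdot 10^{-8}$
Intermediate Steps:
$z{\left(g,h \right)} = \frac{g + h}{g + g h}$
$\frac{z{\left(l{\left(-22 \right)},849 \right)}}{-64304} = \frac{\frac{1}{\left(-22\right)^{2}} \frac{1}{1 + 849} \left(\left(-22\right)^{2} + 849\right)}{-64304} = \frac{484 + 849}{484 \cdot 850} \left(- \frac{1}{64304}\right) = \frac{1}{484} \cdot \frac{1}{850} \cdot 1333 \left(- \frac{1}{64304}\right) = \frac{1333}{411400} \left(- \frac{1}{64304}\right) = - \frac{1333}{26454665600}$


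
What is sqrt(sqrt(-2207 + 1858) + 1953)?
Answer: sqrt(1953 + I*sqrt(349)) ≈ 44.193 + 0.2114*I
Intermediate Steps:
sqrt(sqrt(-2207 + 1858) + 1953) = sqrt(sqrt(-349) + 1953) = sqrt(I*sqrt(349) + 1953) = sqrt(1953 + I*sqrt(349))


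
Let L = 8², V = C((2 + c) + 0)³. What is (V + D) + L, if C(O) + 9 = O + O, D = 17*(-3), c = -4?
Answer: -2184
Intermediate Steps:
D = -51
C(O) = -9 + 2*O (C(O) = -9 + (O + O) = -9 + 2*O)
V = -2197 (V = (-9 + 2*((2 - 4) + 0))³ = (-9 + 2*(-2 + 0))³ = (-9 + 2*(-2))³ = (-9 - 4)³ = (-13)³ = -2197)
L = 64
(V + D) + L = (-2197 - 51) + 64 = -2248 + 64 = -2184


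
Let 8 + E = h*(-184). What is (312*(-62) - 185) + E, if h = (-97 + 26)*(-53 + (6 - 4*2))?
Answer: -738057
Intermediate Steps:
h = 3905 (h = -71*(-53 + (6 - 8)) = -71*(-53 - 2) = -71*(-55) = 3905)
E = -718528 (E = -8 + 3905*(-184) = -8 - 718520 = -718528)
(312*(-62) - 185) + E = (312*(-62) - 185) - 718528 = (-19344 - 185) - 718528 = -19529 - 718528 = -738057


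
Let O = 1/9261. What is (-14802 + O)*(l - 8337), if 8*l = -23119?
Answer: 12311958845615/74088 ≈ 1.6618e+8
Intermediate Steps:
l = -23119/8 (l = (⅛)*(-23119) = -23119/8 ≈ -2889.9)
O = 1/9261 ≈ 0.00010798
(-14802 + O)*(l - 8337) = (-14802 + 1/9261)*(-23119/8 - 8337) = -137081321/9261*(-89815/8) = 12311958845615/74088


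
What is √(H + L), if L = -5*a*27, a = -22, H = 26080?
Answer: 5*√1162 ≈ 170.44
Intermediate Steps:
L = 2970 (L = -5*(-22)*27 = 110*27 = 2970)
√(H + L) = √(26080 + 2970) = √29050 = 5*√1162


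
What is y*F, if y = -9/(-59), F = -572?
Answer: -5148/59 ≈ -87.254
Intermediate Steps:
y = 9/59 (y = -9*(-1/59) = 9/59 ≈ 0.15254)
y*F = (9/59)*(-572) = -5148/59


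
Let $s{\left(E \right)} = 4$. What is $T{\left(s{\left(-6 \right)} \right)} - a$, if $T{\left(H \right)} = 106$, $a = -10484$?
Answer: $10590$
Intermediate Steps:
$T{\left(s{\left(-6 \right)} \right)} - a = 106 - -10484 = 106 + 10484 = 10590$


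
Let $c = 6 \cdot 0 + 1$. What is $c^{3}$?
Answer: $1$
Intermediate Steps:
$c = 1$ ($c = 0 + 1 = 1$)
$c^{3} = 1^{3} = 1$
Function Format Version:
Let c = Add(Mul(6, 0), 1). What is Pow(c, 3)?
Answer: 1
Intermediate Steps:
c = 1 (c = Add(0, 1) = 1)
Pow(c, 3) = Pow(1, 3) = 1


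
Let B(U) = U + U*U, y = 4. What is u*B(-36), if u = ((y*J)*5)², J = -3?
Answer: 4536000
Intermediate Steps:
B(U) = U + U²
u = 3600 (u = ((4*(-3))*5)² = (-12*5)² = (-60)² = 3600)
u*B(-36) = 3600*(-36*(1 - 36)) = 3600*(-36*(-35)) = 3600*1260 = 4536000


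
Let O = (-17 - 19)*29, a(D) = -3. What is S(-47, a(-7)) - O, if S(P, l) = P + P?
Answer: 950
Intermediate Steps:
S(P, l) = 2*P
O = -1044 (O = -36*29 = -1044)
S(-47, a(-7)) - O = 2*(-47) - 1*(-1044) = -94 + 1044 = 950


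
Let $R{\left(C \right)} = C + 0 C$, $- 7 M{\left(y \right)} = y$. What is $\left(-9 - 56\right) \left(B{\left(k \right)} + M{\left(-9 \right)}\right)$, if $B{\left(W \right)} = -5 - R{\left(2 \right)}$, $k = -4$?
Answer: $\frac{2600}{7} \approx 371.43$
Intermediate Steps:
$M{\left(y \right)} = - \frac{y}{7}$
$R{\left(C \right)} = C$ ($R{\left(C \right)} = C + 0 = C$)
$B{\left(W \right)} = -7$ ($B{\left(W \right)} = -5 - 2 = -7$)
$\left(-9 - 56\right) \left(B{\left(k \right)} + M{\left(-9 \right)}\right) = \left(-9 - 56\right) \left(-7 - - \frac{9}{7}\right) = \left(-9 - 56\right) \left(-7 + \frac{9}{7}\right) = \left(-65\right) \left(- \frac{40}{7}\right) = \frac{2600}{7}$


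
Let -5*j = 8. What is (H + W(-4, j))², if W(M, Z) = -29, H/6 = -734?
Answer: 19651489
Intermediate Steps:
j = -8/5 (j = -⅕*8 = -8/5 ≈ -1.6000)
H = -4404 (H = 6*(-734) = -4404)
(H + W(-4, j))² = (-4404 - 29)² = (-4433)² = 19651489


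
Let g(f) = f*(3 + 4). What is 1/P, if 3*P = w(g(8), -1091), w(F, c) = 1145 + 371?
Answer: 3/1516 ≈ 0.0019789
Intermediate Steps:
g(f) = 7*f (g(f) = f*7 = 7*f)
w(F, c) = 1516
P = 1516/3 (P = (⅓)*1516 = 1516/3 ≈ 505.33)
1/P = 1/(1516/3) = 3/1516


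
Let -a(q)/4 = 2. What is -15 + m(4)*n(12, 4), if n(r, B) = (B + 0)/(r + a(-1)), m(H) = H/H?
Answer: -14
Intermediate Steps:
a(q) = -8 (a(q) = -4*2 = -8)
m(H) = 1
n(r, B) = B/(-8 + r) (n(r, B) = (B + 0)/(r - 8) = B/(-8 + r))
-15 + m(4)*n(12, 4) = -15 + 1*(4/(-8 + 12)) = -15 + 1*(4/4) = -15 + 1*(4*(¼)) = -15 + 1*1 = -15 + 1 = -14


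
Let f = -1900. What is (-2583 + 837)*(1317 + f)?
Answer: 1017918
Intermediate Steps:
(-2583 + 837)*(1317 + f) = (-2583 + 837)*(1317 - 1900) = -1746*(-583) = 1017918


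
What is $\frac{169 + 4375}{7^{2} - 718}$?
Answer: $- \frac{4544}{669} \approx -6.7922$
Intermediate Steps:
$\frac{169 + 4375}{7^{2} - 718} = \frac{4544}{49 - 718} = \frac{4544}{-669} = 4544 \left(- \frac{1}{669}\right) = - \frac{4544}{669}$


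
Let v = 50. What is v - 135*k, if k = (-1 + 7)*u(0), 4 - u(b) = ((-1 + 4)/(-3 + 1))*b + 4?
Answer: 50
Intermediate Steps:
u(b) = 3*b/2 (u(b) = 4 - (((-1 + 4)/(-3 + 1))*b + 4) = 4 - ((3/(-2))*b + 4) = 4 - ((3*(-½))*b + 4) = 4 - (-3*b/2 + 4) = 4 - (4 - 3*b/2) = 4 + (-4 + 3*b/2) = 3*b/2)
k = 0 (k = (-1 + 7)*((3/2)*0) = 6*0 = 0)
v - 135*k = 50 - 135*0 = 50 + 0 = 50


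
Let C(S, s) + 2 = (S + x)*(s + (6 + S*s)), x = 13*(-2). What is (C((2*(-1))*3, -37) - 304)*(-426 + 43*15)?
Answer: -1405542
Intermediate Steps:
x = -26
C(S, s) = -2 + (-26 + S)*(6 + s + S*s) (C(S, s) = -2 + (S - 26)*(s + (6 + S*s)) = -2 + (-26 + S)*(6 + s + S*s))
(C((2*(-1))*3, -37) - 304)*(-426 + 43*15) = ((-158 - 26*(-37) + 6*((2*(-1))*3) - 37*((2*(-1))*3)**2 - 25*(2*(-1))*3*(-37)) - 304)*(-426 + 43*15) = ((-158 + 962 + 6*(-2*3) - 37*(-2*3)**2 - 25*(-2*3)*(-37)) - 304)*(-426 + 645) = ((-158 + 962 + 6*(-6) - 37*(-6)**2 - 25*(-6)*(-37)) - 304)*219 = ((-158 + 962 - 36 - 37*36 - 5550) - 304)*219 = ((-158 + 962 - 36 - 1332 - 5550) - 304)*219 = (-6114 - 304)*219 = -6418*219 = -1405542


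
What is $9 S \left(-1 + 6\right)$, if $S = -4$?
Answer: $-180$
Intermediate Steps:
$9 S \left(-1 + 6\right) = 9 \left(-4\right) \left(-1 + 6\right) = \left(-36\right) 5 = -180$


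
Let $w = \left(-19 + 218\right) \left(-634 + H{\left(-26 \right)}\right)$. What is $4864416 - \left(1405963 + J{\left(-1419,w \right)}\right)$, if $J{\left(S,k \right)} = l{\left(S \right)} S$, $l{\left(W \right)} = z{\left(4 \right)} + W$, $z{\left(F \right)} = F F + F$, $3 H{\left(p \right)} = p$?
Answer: $1473272$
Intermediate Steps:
$H{\left(p \right)} = \frac{p}{3}$
$z{\left(F \right)} = F + F^{2}$ ($z{\left(F \right)} = F^{2} + F = F + F^{2}$)
$l{\left(W \right)} = 20 + W$ ($l{\left(W \right)} = 4 \left(1 + 4\right) + W = 4 \cdot 5 + W = 20 + W$)
$w = - \frac{383672}{3}$ ($w = \left(-19 + 218\right) \left(-634 + \frac{1}{3} \left(-26\right)\right) = 199 \left(-634 - \frac{26}{3}\right) = 199 \left(- \frac{1928}{3}\right) = - \frac{383672}{3} \approx -1.2789 \cdot 10^{5}$)
$J{\left(S,k \right)} = S \left(20 + S\right)$ ($J{\left(S,k \right)} = \left(20 + S\right) S = S \left(20 + S\right)$)
$4864416 - \left(1405963 + J{\left(-1419,w \right)}\right) = 4864416 - \left(1405963 - 1419 \left(20 - 1419\right)\right) = 4864416 - \left(1405963 - -1985181\right) = 4864416 - 3391144 = 1473272$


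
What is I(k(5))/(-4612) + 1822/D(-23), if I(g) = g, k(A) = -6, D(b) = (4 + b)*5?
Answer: -4201247/219070 ≈ -19.178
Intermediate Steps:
D(b) = 20 + 5*b
I(k(5))/(-4612) + 1822/D(-23) = -6/(-4612) + 1822/(20 + 5*(-23)) = -6*(-1/4612) + 1822/(20 - 115) = 3/2306 + 1822/(-95) = 3/2306 + 1822*(-1/95) = 3/2306 - 1822/95 = -4201247/219070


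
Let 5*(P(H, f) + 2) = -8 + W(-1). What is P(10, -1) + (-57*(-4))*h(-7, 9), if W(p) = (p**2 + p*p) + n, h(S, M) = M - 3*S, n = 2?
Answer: 34186/5 ≈ 6837.2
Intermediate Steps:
W(p) = 2 + 2*p**2 (W(p) = (p**2 + p*p) + 2 = (p**2 + p**2) + 2 = 2*p**2 + 2 = 2 + 2*p**2)
P(H, f) = -14/5 (P(H, f) = -2 + (-8 + (2 + 2*(-1)**2))/5 = -2 + (-8 + (2 + 2*1))/5 = -2 + (-8 + (2 + 2))/5 = -2 + (-8 + 4)/5 = -2 + (1/5)*(-4) = -2 - 4/5 = -14/5)
P(10, -1) + (-57*(-4))*h(-7, 9) = -14/5 + (-57*(-4))*(9 - 3*(-7)) = -14/5 + 228*(9 + 21) = -14/5 + 228*30 = -14/5 + 6840 = 34186/5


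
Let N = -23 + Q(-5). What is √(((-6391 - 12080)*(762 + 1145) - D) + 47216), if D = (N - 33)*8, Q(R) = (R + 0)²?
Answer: I*√35176733 ≈ 5931.0*I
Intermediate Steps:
Q(R) = R²
N = 2 (N = -23 + (-5)² = -23 + 25 = 2)
D = -248 (D = (2 - 33)*8 = -31*8 = -248)
√(((-6391 - 12080)*(762 + 1145) - D) + 47216) = √(((-6391 - 12080)*(762 + 1145) - 1*(-248)) + 47216) = √((-18471*1907 + 248) + 47216) = √((-35224197 + 248) + 47216) = √(-35223949 + 47216) = √(-35176733) = I*√35176733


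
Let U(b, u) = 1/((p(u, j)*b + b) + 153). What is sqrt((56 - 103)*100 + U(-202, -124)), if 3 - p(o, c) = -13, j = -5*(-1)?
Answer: I*sqrt(50595319981)/3281 ≈ 68.557*I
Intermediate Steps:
j = 5
p(o, c) = 16 (p(o, c) = 3 - 1*(-13) = 3 + 13 = 16)
U(b, u) = 1/(153 + 17*b) (U(b, u) = 1/((16*b + b) + 153) = 1/(17*b + 153) = 1/(153 + 17*b))
sqrt((56 - 103)*100 + U(-202, -124)) = sqrt((56 - 103)*100 + 1/(17*(9 - 202))) = sqrt(-47*100 + (1/17)/(-193)) = sqrt(-4700 + (1/17)*(-1/193)) = sqrt(-4700 - 1/3281) = sqrt(-15420701/3281) = I*sqrt(50595319981)/3281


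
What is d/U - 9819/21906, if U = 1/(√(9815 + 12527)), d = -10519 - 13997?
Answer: -1091/2434 - 24516*√22342 ≈ -3.6645e+6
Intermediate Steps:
d = -24516
U = √22342/22342 (U = 1/(√22342) = √22342/22342 ≈ 0.0066902)
d/U - 9819/21906 = -24516*√22342 - 9819/21906 = -24516*√22342 - 9819*1/21906 = -24516*√22342 - 1091/2434 = -1091/2434 - 24516*√22342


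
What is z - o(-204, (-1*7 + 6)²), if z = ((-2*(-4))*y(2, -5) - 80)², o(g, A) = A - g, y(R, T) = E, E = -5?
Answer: 14195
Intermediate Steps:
y(R, T) = -5
z = 14400 (z = (-2*(-4)*(-5) - 80)² = (8*(-5) - 80)² = (-40 - 80)² = (-120)² = 14400)
z - o(-204, (-1*7 + 6)²) = 14400 - ((-1*7 + 6)² - 1*(-204)) = 14400 - ((-7 + 6)² + 204) = 14400 - ((-1)² + 204) = 14400 - (1 + 204) = 14400 - 1*205 = 14400 - 205 = 14195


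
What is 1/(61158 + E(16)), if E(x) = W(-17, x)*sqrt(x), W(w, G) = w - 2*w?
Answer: 1/61226 ≈ 1.6333e-5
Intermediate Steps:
W(w, G) = -w
E(x) = 17*sqrt(x) (E(x) = (-1*(-17))*sqrt(x) = 17*sqrt(x))
1/(61158 + E(16)) = 1/(61158 + 17*sqrt(16)) = 1/(61158 + 17*4) = 1/(61158 + 68) = 1/61226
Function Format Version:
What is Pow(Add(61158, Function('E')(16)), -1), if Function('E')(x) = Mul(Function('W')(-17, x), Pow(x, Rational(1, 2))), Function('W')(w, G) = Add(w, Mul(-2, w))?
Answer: Rational(1, 61226) ≈ 1.6333e-5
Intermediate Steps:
Function('W')(w, G) = Mul(-1, w)
Function('E')(x) = Mul(17, Pow(x, Rational(1, 2))) (Function('E')(x) = Mul(Mul(-1, -17), Pow(x, Rational(1, 2))) = Mul(17, Pow(x, Rational(1, 2))))
Pow(Add(61158, Function('E')(16)), -1) = Pow(Add(61158, Mul(17, Pow(16, Rational(1, 2)))), -1) = Pow(Add(61158, Mul(17, 4)), -1) = Pow(Add(61158, 68), -1) = Pow(61226, -1) = Rational(1, 61226)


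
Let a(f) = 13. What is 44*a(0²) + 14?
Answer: 586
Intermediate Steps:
44*a(0²) + 14 = 44*13 + 14 = 572 + 14 = 586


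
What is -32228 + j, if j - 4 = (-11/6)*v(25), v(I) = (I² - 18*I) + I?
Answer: -97772/3 ≈ -32591.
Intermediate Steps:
v(I) = I² - 17*I
j = -1088/3 (j = 4 + (-11/6)*(25*(-17 + 25)) = 4 + (-11*⅙)*(25*8) = 4 - 11/6*200 = 4 - 1100/3 = -1088/3 ≈ -362.67)
-32228 + j = -32228 - 1088/3 = -97772/3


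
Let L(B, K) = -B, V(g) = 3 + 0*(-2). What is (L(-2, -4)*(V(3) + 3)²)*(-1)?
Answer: -72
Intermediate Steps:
V(g) = 3 (V(g) = 3 + 0 = 3)
(L(-2, -4)*(V(3) + 3)²)*(-1) = ((-1*(-2))*(3 + 3)²)*(-1) = (2*6²)*(-1) = (2*36)*(-1) = 72*(-1) = -72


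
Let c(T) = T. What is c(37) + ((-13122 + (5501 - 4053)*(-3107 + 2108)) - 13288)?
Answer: -1472925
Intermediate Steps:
c(37) + ((-13122 + (5501 - 4053)*(-3107 + 2108)) - 13288) = 37 + ((-13122 + (5501 - 4053)*(-3107 + 2108)) - 13288) = 37 + ((-13122 + 1448*(-999)) - 13288) = 37 + ((-13122 - 1446552) - 13288) = 37 + (-1459674 - 13288) = 37 - 1472962 = -1472925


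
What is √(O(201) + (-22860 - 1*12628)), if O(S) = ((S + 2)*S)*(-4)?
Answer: 10*I*√1987 ≈ 445.76*I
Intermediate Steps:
O(S) = -4*S*(2 + S) (O(S) = ((2 + S)*S)*(-4) = (S*(2 + S))*(-4) = -4*S*(2 + S))
√(O(201) + (-22860 - 1*12628)) = √(-4*201*(2 + 201) + (-22860 - 1*12628)) = √(-4*201*203 + (-22860 - 12628)) = √(-163212 - 35488) = √(-198700) = 10*I*√1987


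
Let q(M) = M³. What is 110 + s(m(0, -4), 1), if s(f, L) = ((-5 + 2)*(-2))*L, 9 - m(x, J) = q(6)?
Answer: 116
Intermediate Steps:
m(x, J) = -207 (m(x, J) = 9 - 1*6³ = 9 - 1*216 = 9 - 216 = -207)
s(f, L) = 6*L (s(f, L) = (-3*(-2))*L = 6*L)
110 + s(m(0, -4), 1) = 110 + 6*1 = 110 + 6 = 116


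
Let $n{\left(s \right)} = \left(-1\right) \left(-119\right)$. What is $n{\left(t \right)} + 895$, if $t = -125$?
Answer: $1014$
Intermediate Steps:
$n{\left(s \right)} = 119$
$n{\left(t \right)} + 895 = 119 + 895 = 1014$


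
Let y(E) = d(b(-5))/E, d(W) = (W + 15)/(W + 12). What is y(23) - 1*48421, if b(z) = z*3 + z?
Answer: -8909459/184 ≈ -48421.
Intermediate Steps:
b(z) = 4*z (b(z) = 3*z + z = 4*z)
d(W) = (15 + W)/(12 + W)
y(E) = 5/(8*E) (y(E) = ((15 + 4*(-5))/(12 + 4*(-5)))/E = ((15 - 20)/(12 - 20))/E = (-5/(-8))/E = (-⅛*(-5))/E = 5/(8*E))
y(23) - 1*48421 = (5/8)/23 - 1*48421 = (5/8)*(1/23) - 48421 = 5/184 - 48421 = -8909459/184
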